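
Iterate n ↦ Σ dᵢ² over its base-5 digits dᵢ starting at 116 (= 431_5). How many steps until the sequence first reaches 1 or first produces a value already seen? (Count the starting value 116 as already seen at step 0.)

6

116 = (4,3,1)_5 → 4² + 3² + 1² = 16 + 9 + 1 = 26
26 = (1,0,1)_5 → 1² + 0² + 1² = 1 + 0 + 1 = 2
2 = (2)_5 → 2² = 4
4 = (4)_5 → 4² = 16
16 = (3,1)_5 → 3² + 1² = 9 + 1 = 10
10 = (2,0)_5 → 2² + 0² = 4 + 0 = 4  — 4 repeats.
That took 6 steps.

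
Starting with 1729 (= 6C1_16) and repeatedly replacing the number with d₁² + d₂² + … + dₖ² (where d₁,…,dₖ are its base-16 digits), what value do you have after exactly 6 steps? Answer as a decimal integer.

1729 = (6,12,1)_16 → 6² + 12² + 1² = 181
181 = (11,5)_16 → 11² + 5² = 146
146 = (9,2)_16 → 9² + 2² = 85
85 = (5,5)_16 → 5² + 5² = 50
50 = (3,2)_16 → 3² + 2² = 13
13 = (13)_16 → 13² = 169

169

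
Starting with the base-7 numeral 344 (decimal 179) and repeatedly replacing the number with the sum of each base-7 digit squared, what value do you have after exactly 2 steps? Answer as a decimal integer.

61

179 = (3,4,4)_7 → 3² + 4² + 4² = 41
41 = (5,6)_7 → 5² + 6² = 61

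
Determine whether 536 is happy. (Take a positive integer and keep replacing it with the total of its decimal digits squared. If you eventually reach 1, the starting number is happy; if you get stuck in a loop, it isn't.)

happy

536 → 5² + 3² + 6² = 70
70 → 7² + 0² = 49
49 → 4² + 9² = 97
97 → 9² + 7² = 130
130 → 1² + 3² + 0² = 10
10 → 1² + 0² = 1  — reached 1.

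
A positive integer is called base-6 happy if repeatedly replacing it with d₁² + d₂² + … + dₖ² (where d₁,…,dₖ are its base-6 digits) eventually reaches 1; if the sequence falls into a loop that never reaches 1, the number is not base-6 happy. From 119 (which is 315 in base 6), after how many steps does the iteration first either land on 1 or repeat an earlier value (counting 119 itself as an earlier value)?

119 = (3,1,5)_6 → 3² + 1² + 5² = 35
35 = (5,5)_6 → 5² + 5² = 50
50 = (1,2,2)_6 → 1² + 2² + 2² = 9
9 = (1,3)_6 → 1² + 3² = 10
10 = (1,4)_6 → 1² + 4² = 17
17 = (2,5)_6 → 2² + 5² = 29
29 = (4,5)_6 → 4² + 5² = 41
41 = (1,0,5)_6 → 1² + 0² + 5² = 26
26 = (4,2)_6 → 4² + 2² = 20
20 = (3,2)_6 → 3² + 2² = 13
13 = (2,1)_6 → 2² + 1² = 5
5 = (5)_6 → 5² = 25
25 = (4,1)_6 → 4² + 1² = 17  — 17 repeats.
That took 13 steps.

13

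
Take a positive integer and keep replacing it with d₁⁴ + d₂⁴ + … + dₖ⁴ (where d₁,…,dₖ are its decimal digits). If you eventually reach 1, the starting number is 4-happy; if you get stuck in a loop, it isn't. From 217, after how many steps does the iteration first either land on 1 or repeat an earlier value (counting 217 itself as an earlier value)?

217 → 2⁴ + 1⁴ + 7⁴ = 2418
2418 → 2⁴ + 4⁴ + 1⁴ + 8⁴ = 4369
4369 → 4⁴ + 3⁴ + 6⁴ + 9⁴ = 8194
8194 → 8⁴ + 1⁴ + 9⁴ + 4⁴ = 10914
10914 → 1⁴ + 0⁴ + 9⁴ + 1⁴ + 4⁴ = 6819
6819 → 6⁴ + 8⁴ + 1⁴ + 9⁴ = 11954
11954 → 1⁴ + 1⁴ + 9⁴ + 5⁴ + 4⁴ = 7444
7444 → 7⁴ + 4⁴ + 4⁴ + 4⁴ = 3169
3169 → 3⁴ + 1⁴ + 6⁴ + 9⁴ = 7939
7939 → 7⁴ + 9⁴ + 3⁴ + 9⁴ = 15604
15604 → 1⁴ + 5⁴ + 6⁴ + 0⁴ + 4⁴ = 2178
2178 → 2⁴ + 1⁴ + 7⁴ + 8⁴ = 6514
6514 → 6⁴ + 5⁴ + 1⁴ + 4⁴ = 2178  — 2178 repeats.
That took 13 steps.

13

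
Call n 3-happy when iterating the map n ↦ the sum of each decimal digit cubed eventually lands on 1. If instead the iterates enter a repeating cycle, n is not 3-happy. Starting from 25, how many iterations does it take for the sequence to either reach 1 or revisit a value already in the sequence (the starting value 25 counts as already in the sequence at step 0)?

25 → 2³ + 5³ = 133
133 → 1³ + 3³ + 3³ = 55
55 → 5³ + 5³ = 250
250 → 2³ + 5³ + 0³ = 133  — 133 repeats.
That took 4 steps.

4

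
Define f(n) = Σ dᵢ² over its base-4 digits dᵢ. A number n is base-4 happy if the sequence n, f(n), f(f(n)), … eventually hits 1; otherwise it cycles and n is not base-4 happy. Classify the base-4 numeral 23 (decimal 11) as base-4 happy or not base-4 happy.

base-4 happy

11 = (2,3)_4 → 2² + 3² = 13
13 = (3,1)_4 → 3² + 1² = 10
10 = (2,2)_4 → 2² + 2² = 8
8 = (2,0)_4 → 2² + 0² = 4
4 = (1,0)_4 → 1² + 0² = 1  — reached 1.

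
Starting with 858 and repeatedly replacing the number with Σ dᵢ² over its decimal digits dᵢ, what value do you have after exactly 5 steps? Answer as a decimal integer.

858 → 8² + 5² + 8² = 64 + 25 + 64 = 153
153 → 1² + 5² + 3² = 1 + 25 + 9 = 35
35 → 3² + 5² = 9 + 25 = 34
34 → 3² + 4² = 9 + 16 = 25
25 → 2² + 5² = 4 + 25 = 29

29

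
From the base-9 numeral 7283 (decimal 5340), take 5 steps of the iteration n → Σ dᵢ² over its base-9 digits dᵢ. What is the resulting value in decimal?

68

5340 = (7,2,8,3)_9 → 7² + 2² + 8² + 3² = 49 + 4 + 64 + 9 = 126
126 = (1,5,0)_9 → 1² + 5² + 0² = 1 + 25 + 0 = 26
26 = (2,8)_9 → 2² + 8² = 4 + 64 = 68
68 = (7,5)_9 → 7² + 5² = 49 + 25 = 74
74 = (8,2)_9 → 8² + 2² = 64 + 4 = 68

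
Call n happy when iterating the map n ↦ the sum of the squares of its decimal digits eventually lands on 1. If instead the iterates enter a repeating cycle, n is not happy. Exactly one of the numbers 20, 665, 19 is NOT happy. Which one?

20

20: 20 → 4 → 16 → 37 → 58 → 89 → 145 → 42 → 20  — repeats 20 (not happy)
665: 665 → 97 → 130 → 10 → 1  — reaches 1 (happy)
19: 19 → 82 → 68 → 100 → 1  — reaches 1 (happy)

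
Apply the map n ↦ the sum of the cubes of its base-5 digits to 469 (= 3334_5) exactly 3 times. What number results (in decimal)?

469 = (3,3,3,4)_5 → 3³ + 3³ + 3³ + 4³ = 27 + 27 + 27 + 64 = 145
145 = (1,0,4,0)_5 → 1³ + 0³ + 4³ + 0³ = 1 + 0 + 64 + 0 = 65
65 = (2,3,0)_5 → 2³ + 3³ + 0³ = 8 + 27 + 0 = 35

35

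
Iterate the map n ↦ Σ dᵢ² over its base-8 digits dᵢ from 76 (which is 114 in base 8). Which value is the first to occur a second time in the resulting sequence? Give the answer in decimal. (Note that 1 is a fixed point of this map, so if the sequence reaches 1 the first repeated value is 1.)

76 = (1,1,4)_8 → 1² + 1² + 4² = 18
18 = (2,2)_8 → 2² + 2² = 8
8 = (1,0)_8 → 1² + 0² = 1  — reached the fixed point 1.
1 → 1, so 1 is the first repeated value.

1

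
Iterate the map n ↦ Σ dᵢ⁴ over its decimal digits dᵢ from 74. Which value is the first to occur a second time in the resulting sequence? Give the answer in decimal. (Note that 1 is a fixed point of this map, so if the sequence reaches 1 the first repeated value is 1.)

74 → 2657
2657 → 4338
4338 → 4514
4514 → 1138
1138 → 4179
4179 → 9219
9219 → 13139
13139 → 6725
6725 → 4338  — 4338 already appeared earlier.

4338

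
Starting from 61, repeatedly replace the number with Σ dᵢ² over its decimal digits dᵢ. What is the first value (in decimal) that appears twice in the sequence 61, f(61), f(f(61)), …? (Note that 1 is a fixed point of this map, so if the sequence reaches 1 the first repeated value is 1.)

37

61 → 6² + 1² = 37
37 → 3² + 7² = 58
58 → 5² + 8² = 89
89 → 8² + 9² = 145
145 → 1² + 4² + 5² = 42
42 → 4² + 2² = 20
20 → 2² + 0² = 4
4 → 4² = 16
16 → 1² + 6² = 37  — 37 already appeared earlier.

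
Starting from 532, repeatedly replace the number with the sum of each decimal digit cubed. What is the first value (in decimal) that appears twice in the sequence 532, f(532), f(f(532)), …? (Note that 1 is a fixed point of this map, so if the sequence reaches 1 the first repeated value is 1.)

160

532 → 5³ + 3³ + 2³ = 160
160 → 1³ + 6³ + 0³ = 217
217 → 2³ + 1³ + 7³ = 352
352 → 3³ + 5³ + 2³ = 160  — 160 already appeared earlier.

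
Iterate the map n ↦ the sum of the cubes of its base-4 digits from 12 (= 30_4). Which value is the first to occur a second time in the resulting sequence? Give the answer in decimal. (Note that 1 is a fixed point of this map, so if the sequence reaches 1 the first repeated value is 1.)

9

12 = (3,0)_4 → 27
27 = (1,2,3)_4 → 36
36 = (2,1,0)_4 → 9
9 = (2,1)_4 → 9  — 9 already appeared earlier.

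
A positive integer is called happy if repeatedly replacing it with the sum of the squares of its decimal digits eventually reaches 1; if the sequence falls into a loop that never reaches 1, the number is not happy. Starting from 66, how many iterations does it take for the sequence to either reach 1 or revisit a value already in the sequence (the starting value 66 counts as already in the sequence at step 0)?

66 → 72
72 → 53
53 → 34
34 → 25
25 → 29
29 → 85
85 → 89
89 → 145
145 → 42
42 → 20
20 → 4
4 → 16
16 → 37
37 → 58
58 → 89  — 89 repeats.
That took 15 steps.

15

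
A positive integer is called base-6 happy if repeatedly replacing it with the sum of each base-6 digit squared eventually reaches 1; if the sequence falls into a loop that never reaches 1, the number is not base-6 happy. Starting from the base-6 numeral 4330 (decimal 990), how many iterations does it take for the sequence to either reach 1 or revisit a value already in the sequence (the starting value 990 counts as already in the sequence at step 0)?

990 = (4,3,3,0)_6 → 4² + 3² + 3² + 0² = 16 + 9 + 9 + 0 = 34
34 = (5,4)_6 → 5² + 4² = 25 + 16 = 41
41 = (1,0,5)_6 → 1² + 0² + 5² = 1 + 0 + 25 = 26
26 = (4,2)_6 → 4² + 2² = 16 + 4 = 20
20 = (3,2)_6 → 3² + 2² = 9 + 4 = 13
13 = (2,1)_6 → 2² + 1² = 4 + 1 = 5
5 = (5)_6 → 5² = 25
25 = (4,1)_6 → 4² + 1² = 16 + 1 = 17
17 = (2,5)_6 → 2² + 5² = 4 + 25 = 29
29 = (4,5)_6 → 4² + 5² = 16 + 25 = 41  — 41 repeats.
That took 10 steps.

10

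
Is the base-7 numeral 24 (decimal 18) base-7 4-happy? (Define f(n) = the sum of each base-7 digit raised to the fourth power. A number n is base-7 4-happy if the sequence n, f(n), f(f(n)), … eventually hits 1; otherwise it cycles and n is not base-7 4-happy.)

not base-7 4-happy

18 = (2,4)_7 → 2⁴ + 4⁴ = 16 + 256 = 272
272 = (5,3,6)_7 → 5⁴ + 3⁴ + 6⁴ = 625 + 81 + 1296 = 2002
2002 = (5,5,6,0)_7 → 5⁴ + 5⁴ + 6⁴ + 0⁴ = 625 + 625 + 1296 + 0 = 2546
2546 = (1,0,2,6,5)_7 → 1⁴ + 0⁴ + 2⁴ + 6⁴ + 5⁴ = 1 + 0 + 16 + 1296 + 625 = 1938
1938 = (5,4,3,6)_7 → 5⁴ + 4⁴ + 3⁴ + 6⁴ = 625 + 256 + 81 + 1296 = 2258
2258 = (6,4,0,4)_7 → 6⁴ + 4⁴ + 0⁴ + 4⁴ = 1296 + 256 + 0 + 256 = 1808
1808 = (5,1,6,2)_7 → 5⁴ + 1⁴ + 6⁴ + 2⁴ = 625 + 1 + 1296 + 16 = 1938  — 1938 already seen; the sequence cycles without reaching 1.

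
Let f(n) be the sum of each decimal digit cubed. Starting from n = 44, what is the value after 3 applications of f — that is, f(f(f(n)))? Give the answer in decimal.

134

44 → 128
128 → 521
521 → 134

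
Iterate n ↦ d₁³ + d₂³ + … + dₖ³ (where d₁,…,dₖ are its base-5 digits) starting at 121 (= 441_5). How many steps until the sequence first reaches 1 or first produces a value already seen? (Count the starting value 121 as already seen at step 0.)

121 = (4,4,1)_5 → 4³ + 4³ + 1³ = 64 + 64 + 1 = 129
129 = (1,0,0,4)_5 → 1³ + 0³ + 0³ + 4³ = 1 + 0 + 0 + 64 = 65
65 = (2,3,0)_5 → 2³ + 3³ + 0³ = 8 + 27 + 0 = 35
35 = (1,2,0)_5 → 1³ + 2³ + 0³ = 1 + 8 + 0 = 9
9 = (1,4)_5 → 1³ + 4³ = 1 + 64 = 65  — 65 repeats.
That took 5 steps.

5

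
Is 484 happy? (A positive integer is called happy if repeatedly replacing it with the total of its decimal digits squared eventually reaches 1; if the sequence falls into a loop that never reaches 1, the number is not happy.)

484 → 4² + 8² + 4² = 16 + 64 + 16 = 96
96 → 9² + 6² = 81 + 36 = 117
117 → 1² + 1² + 7² = 1 + 1 + 49 = 51
51 → 5² + 1² = 25 + 1 = 26
26 → 2² + 6² = 4 + 36 = 40
40 → 4² + 0² = 16 + 0 = 16
16 → 1² + 6² = 1 + 36 = 37
37 → 3² + 7² = 9 + 49 = 58
58 → 5² + 8² = 25 + 64 = 89
89 → 8² + 9² = 64 + 81 = 145
145 → 1² + 4² + 5² = 1 + 16 + 25 = 42
42 → 4² + 2² = 16 + 4 = 20
20 → 2² + 0² = 4 + 0 = 4
4 → 4² = 16  — 16 already seen; the sequence cycles without reaching 1.

not happy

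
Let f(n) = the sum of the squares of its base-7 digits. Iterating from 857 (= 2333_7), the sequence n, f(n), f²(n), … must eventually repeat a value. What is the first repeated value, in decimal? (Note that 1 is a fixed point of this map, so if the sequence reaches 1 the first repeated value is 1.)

857 = (2,3,3,3)_7 → 2² + 3² + 3² + 3² = 4 + 9 + 9 + 9 = 31
31 = (4,3)_7 → 4² + 3² = 16 + 9 = 25
25 = (3,4)_7 → 3² + 4² = 9 + 16 = 25  — 25 already appeared earlier.

25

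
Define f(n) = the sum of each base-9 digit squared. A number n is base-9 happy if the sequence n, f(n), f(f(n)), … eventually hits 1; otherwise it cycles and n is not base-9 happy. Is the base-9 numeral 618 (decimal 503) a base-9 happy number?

503 = (6,1,8)_9 → 101
101 = (1,2,2)_9 → 9
9 = (1,0)_9 → 1  — reached 1.

base-9 happy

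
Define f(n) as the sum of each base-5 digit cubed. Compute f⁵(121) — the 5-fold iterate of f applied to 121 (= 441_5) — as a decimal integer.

121 = (4,4,1)_5 → 4³ + 4³ + 1³ = 64 + 64 + 1 = 129
129 = (1,0,0,4)_5 → 1³ + 0³ + 0³ + 4³ = 1 + 0 + 0 + 64 = 65
65 = (2,3,0)_5 → 2³ + 3³ + 0³ = 8 + 27 + 0 = 35
35 = (1,2,0)_5 → 1³ + 2³ + 0³ = 1 + 8 + 0 = 9
9 = (1,4)_5 → 1³ + 4³ = 1 + 64 = 65

65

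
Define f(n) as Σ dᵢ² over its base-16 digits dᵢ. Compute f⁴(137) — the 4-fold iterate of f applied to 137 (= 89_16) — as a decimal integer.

170

137 = (8,9)_16 → 8² + 9² = 145
145 = (9,1)_16 → 9² + 1² = 82
82 = (5,2)_16 → 5² + 2² = 29
29 = (1,13)_16 → 1² + 13² = 170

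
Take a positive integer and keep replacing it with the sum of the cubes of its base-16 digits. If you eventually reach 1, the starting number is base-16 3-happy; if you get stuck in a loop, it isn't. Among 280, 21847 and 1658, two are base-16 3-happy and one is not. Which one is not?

280: 280 → 514 → 16 → 1  — reaches 1 (base-16 3-happy)
21847: 21847 → 718 → 4480 → 514 → 16 → 1  — reaches 1 (base-16 3-happy)
1658: 1658 → 1559 → 560 → 35 → 35  — repeats 35 (not base-16 3-happy)

1658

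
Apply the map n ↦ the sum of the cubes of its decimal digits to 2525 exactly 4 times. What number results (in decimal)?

521

2525 → 2³ + 5³ + 2³ + 5³ = 266
266 → 2³ + 6³ + 6³ = 440
440 → 4³ + 4³ + 0³ = 128
128 → 1³ + 2³ + 8³ = 521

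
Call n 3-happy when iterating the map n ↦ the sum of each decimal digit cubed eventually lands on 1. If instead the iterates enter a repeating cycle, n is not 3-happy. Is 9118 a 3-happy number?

9118 → 9³ + 1³ + 1³ + 8³ = 1243
1243 → 1³ + 2³ + 4³ + 3³ = 100
100 → 1³ + 0³ + 0³ = 1  — reached 1.

3-happy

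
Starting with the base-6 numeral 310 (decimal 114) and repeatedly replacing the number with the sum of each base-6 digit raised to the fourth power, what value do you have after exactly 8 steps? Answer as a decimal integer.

338

114 = (3,1,0)_6 → 3⁴ + 1⁴ + 0⁴ = 82
82 = (2,1,4)_6 → 2⁴ + 1⁴ + 4⁴ = 273
273 = (1,1,3,3)_6 → 1⁴ + 1⁴ + 3⁴ + 3⁴ = 164
164 = (4,3,2)_6 → 4⁴ + 3⁴ + 2⁴ = 353
353 = (1,3,4,5)_6 → 1⁴ + 3⁴ + 4⁴ + 5⁴ = 963
963 = (4,2,4,3)_6 → 4⁴ + 2⁴ + 4⁴ + 3⁴ = 609
609 = (2,4,5,3)_6 → 2⁴ + 4⁴ + 5⁴ + 3⁴ = 978
978 = (4,3,1,0)_6 → 4⁴ + 3⁴ + 1⁴ + 0⁴ = 338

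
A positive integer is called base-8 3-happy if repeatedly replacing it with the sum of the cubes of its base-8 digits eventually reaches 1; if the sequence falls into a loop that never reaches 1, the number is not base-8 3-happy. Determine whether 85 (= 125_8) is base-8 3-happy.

not base-8 3-happy

85 = (1,2,5)_8 → 134
134 = (2,0,6)_8 → 224
224 = (3,4,0)_8 → 91
91 = (1,3,3)_8 → 55
55 = (6,7)_8 → 559
559 = (1,0,5,7)_8 → 469
469 = (7,2,5)_8 → 476
476 = (7,3,4)_8 → 434
434 = (6,6,2)_8 → 440
440 = (6,7,0)_8 → 559  — 559 already seen; the sequence cycles without reaching 1.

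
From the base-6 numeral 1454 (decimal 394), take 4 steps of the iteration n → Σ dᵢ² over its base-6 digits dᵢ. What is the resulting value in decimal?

394 = (1,4,5,4)_6 → 1² + 4² + 5² + 4² = 1 + 16 + 25 + 16 = 58
58 = (1,3,4)_6 → 1² + 3² + 4² = 1 + 9 + 16 = 26
26 = (4,2)_6 → 4² + 2² = 16 + 4 = 20
20 = (3,2)_6 → 3² + 2² = 9 + 4 = 13

13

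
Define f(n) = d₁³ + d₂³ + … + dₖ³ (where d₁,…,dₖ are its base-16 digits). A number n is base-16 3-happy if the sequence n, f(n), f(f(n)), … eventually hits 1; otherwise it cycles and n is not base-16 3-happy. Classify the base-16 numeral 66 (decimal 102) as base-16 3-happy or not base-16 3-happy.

not base-16 3-happy

102 = (6,6)_16 → 432
432 = (1,11,0)_16 → 1332
1332 = (5,3,4)_16 → 216
216 = (13,8)_16 → 2709
2709 = (10,9,5)_16 → 1854
1854 = (7,3,14)_16 → 3114
3114 = (12,2,10)_16 → 2736
2736 = (10,11,0)_16 → 2331
2331 = (9,1,11)_16 → 2061
2061 = (8,0,13)_16 → 2709  — 2709 already seen; the sequence cycles without reaching 1.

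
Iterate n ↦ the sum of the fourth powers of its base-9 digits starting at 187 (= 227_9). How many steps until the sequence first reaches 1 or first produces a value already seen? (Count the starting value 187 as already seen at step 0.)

187 = (2,2,7)_9 → 2⁴ + 2⁴ + 7⁴ = 16 + 16 + 2401 = 2433
2433 = (3,3,0,3)_9 → 3⁴ + 3⁴ + 0⁴ + 3⁴ = 81 + 81 + 0 + 81 = 243
243 = (3,0,0)_9 → 3⁴ + 0⁴ + 0⁴ = 81 + 0 + 0 = 81
81 = (1,0,0)_9 → 1⁴ + 0⁴ + 0⁴ = 1 + 0 + 0 = 1  — reached 1.
That took 4 steps.

4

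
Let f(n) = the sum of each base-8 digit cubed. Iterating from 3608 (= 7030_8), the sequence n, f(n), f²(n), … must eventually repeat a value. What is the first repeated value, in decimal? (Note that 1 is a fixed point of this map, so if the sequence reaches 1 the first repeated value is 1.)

3608 = (7,0,3,0)_8 → 7³ + 0³ + 3³ + 0³ = 343 + 0 + 27 + 0 = 370
370 = (5,6,2)_8 → 5³ + 6³ + 2³ = 125 + 216 + 8 = 349
349 = (5,3,5)_8 → 5³ + 3³ + 5³ = 125 + 27 + 125 = 277
277 = (4,2,5)_8 → 4³ + 2³ + 5³ = 64 + 8 + 125 = 197
197 = (3,0,5)_8 → 3³ + 0³ + 5³ = 27 + 0 + 125 = 152
152 = (2,3,0)_8 → 2³ + 3³ + 0³ = 8 + 27 + 0 = 35
35 = (4,3)_8 → 4³ + 3³ = 64 + 27 = 91
91 = (1,3,3)_8 → 1³ + 3³ + 3³ = 1 + 27 + 27 = 55
55 = (6,7)_8 → 6³ + 7³ = 216 + 343 = 559
559 = (1,0,5,7)_8 → 1³ + 0³ + 5³ + 7³ = 1 + 0 + 125 + 343 = 469
469 = (7,2,5)_8 → 7³ + 2³ + 5³ = 343 + 8 + 125 = 476
476 = (7,3,4)_8 → 7³ + 3³ + 4³ = 343 + 27 + 64 = 434
434 = (6,6,2)_8 → 6³ + 6³ + 2³ = 216 + 216 + 8 = 440
440 = (6,7,0)_8 → 6³ + 7³ + 0³ = 216 + 343 + 0 = 559  — 559 already appeared earlier.

559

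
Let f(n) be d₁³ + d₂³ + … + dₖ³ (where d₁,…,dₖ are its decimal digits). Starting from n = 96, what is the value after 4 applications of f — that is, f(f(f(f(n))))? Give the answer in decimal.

96 → 9³ + 6³ = 945
945 → 9³ + 4³ + 5³ = 918
918 → 9³ + 1³ + 8³ = 1242
1242 → 1³ + 2³ + 4³ + 2³ = 81

81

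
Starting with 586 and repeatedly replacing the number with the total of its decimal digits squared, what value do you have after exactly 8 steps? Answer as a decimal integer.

586 → 125
125 → 30
30 → 9
9 → 81
81 → 65
65 → 61
61 → 37
37 → 58

58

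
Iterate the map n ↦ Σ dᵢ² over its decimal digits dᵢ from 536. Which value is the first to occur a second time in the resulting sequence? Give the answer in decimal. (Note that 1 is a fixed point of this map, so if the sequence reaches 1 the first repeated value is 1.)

536 → 5² + 3² + 6² = 70
70 → 7² + 0² = 49
49 → 4² + 9² = 97
97 → 9² + 7² = 130
130 → 1² + 3² + 0² = 10
10 → 1² + 0² = 1  — reached the fixed point 1.
1 → 1, so 1 is the first repeated value.

1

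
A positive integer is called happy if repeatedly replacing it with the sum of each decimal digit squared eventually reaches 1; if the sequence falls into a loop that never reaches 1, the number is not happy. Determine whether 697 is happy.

not happy

697 → 6² + 9² + 7² = 36 + 81 + 49 = 166
166 → 1² + 6² + 6² = 1 + 36 + 36 = 73
73 → 7² + 3² = 49 + 9 = 58
58 → 5² + 8² = 25 + 64 = 89
89 → 8² + 9² = 64 + 81 = 145
145 → 1² + 4² + 5² = 1 + 16 + 25 = 42
42 → 4² + 2² = 16 + 4 = 20
20 → 2² + 0² = 4 + 0 = 4
4 → 4² = 16
16 → 1² + 6² = 1 + 36 = 37
37 → 3² + 7² = 9 + 49 = 58  — 58 already seen; the sequence cycles without reaching 1.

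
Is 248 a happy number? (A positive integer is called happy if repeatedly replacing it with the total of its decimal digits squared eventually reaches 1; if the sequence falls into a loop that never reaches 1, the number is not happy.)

248 → 2² + 4² + 8² = 84
84 → 8² + 4² = 80
80 → 8² + 0² = 64
64 → 6² + 4² = 52
52 → 5² + 2² = 29
29 → 2² + 9² = 85
85 → 8² + 5² = 89
89 → 8² + 9² = 145
145 → 1² + 4² + 5² = 42
42 → 4² + 2² = 20
20 → 2² + 0² = 4
4 → 4² = 16
16 → 1² + 6² = 37
37 → 3² + 7² = 58
58 → 5² + 8² = 89  — 89 already seen; the sequence cycles without reaching 1.

not happy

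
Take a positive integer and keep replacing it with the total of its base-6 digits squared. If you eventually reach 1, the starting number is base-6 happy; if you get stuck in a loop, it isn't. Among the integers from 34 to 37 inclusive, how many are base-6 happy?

1

34: 34 → 41 → 26 → 20 → 13 → 5 → 25 → 17 → 29 → 41  (repeats 41)
35: 35 → 50 → 9 → 10 → 17 → 29 → 41 → 26 → 20 → 13 → 5 → 25 → 17  (repeats 17)
36: 36 → 1  (reaches 1)
37: 37 → 2 → 4 → 16 → 20 → 13 → 5 → 25 → 17 → 29 → 41 → 26 → 20  (repeats 20)
base-6 happy: 36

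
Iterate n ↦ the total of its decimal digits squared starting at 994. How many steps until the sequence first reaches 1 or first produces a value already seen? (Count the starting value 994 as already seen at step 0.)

994 → 9² + 9² + 4² = 178
178 → 1² + 7² + 8² = 114
114 → 1² + 1² + 4² = 18
18 → 1² + 8² = 65
65 → 6² + 5² = 61
61 → 6² + 1² = 37
37 → 3² + 7² = 58
58 → 5² + 8² = 89
89 → 8² + 9² = 145
145 → 1² + 4² + 5² = 42
42 → 4² + 2² = 20
20 → 2² + 0² = 4
4 → 4² = 16
16 → 1² + 6² = 37  — 37 repeats.
That took 14 steps.

14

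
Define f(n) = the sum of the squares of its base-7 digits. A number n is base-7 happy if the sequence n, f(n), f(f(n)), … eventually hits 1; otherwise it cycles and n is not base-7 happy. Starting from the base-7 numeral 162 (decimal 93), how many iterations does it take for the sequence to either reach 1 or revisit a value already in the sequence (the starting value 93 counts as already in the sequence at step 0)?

93 = (1,6,2)_7 → 1² + 6² + 2² = 41
41 = (5,6)_7 → 5² + 6² = 61
61 = (1,1,5)_7 → 1² + 1² + 5² = 27
27 = (3,6)_7 → 3² + 6² = 45
45 = (6,3)_7 → 6² + 3² = 45  — 45 repeats.
That took 5 steps.

5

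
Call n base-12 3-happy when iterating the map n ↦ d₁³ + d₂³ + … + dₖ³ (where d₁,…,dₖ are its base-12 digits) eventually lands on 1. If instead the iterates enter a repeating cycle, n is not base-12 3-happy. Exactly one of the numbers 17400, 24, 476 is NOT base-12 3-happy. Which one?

17400: 17400 → 2000 → 1514 → 1224 → 728 → 637 → 190 → 1028 → 856 → 1520 → 1728 → 1  — reaches 1 (base-12 3-happy)
24: 24 → 8 → 512 → 755 → 1464 → 1008 → 343 → 415 → 1351 → 1136 → 1855 → 1344 → 793 → 342 → 288 → 8  — repeats 8 (not base-12 3-happy)
476: 476 → 566 → 1366 → 1854 → 1217 → 762 → 368 → 736 → 190 → 1028 → 856 → 1520 → 1728 → 1  — reaches 1 (base-12 3-happy)

24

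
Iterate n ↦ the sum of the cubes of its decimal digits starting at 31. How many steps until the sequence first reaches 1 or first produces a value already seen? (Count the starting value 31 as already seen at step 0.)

31 → 3³ + 1³ = 27 + 1 = 28
28 → 2³ + 8³ = 8 + 512 = 520
520 → 5³ + 2³ + 0³ = 125 + 8 + 0 = 133
133 → 1³ + 3³ + 3³ = 1 + 27 + 27 = 55
55 → 5³ + 5³ = 125 + 125 = 250
250 → 2³ + 5³ + 0³ = 8 + 125 + 0 = 133  — 133 repeats.
That took 6 steps.

6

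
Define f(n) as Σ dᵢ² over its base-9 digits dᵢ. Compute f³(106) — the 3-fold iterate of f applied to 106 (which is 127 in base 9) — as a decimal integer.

16

106 = (1,2,7)_9 → 54
54 = (6,0)_9 → 36
36 = (4,0)_9 → 16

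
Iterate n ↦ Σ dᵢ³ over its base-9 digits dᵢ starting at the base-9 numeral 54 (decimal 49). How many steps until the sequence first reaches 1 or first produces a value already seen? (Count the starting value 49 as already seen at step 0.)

49 = (5,4)_9 → 5³ + 4³ = 125 + 64 = 189
189 = (2,3,0)_9 → 2³ + 3³ + 0³ = 8 + 27 + 0 = 35
35 = (3,8)_9 → 3³ + 8³ = 27 + 512 = 539
539 = (6,5,8)_9 → 6³ + 5³ + 8³ = 216 + 125 + 512 = 853
853 = (1,1,4,7)_9 → 1³ + 1³ + 4³ + 7³ = 1 + 1 + 64 + 343 = 409
409 = (5,0,4)_9 → 5³ + 0³ + 4³ = 125 + 0 + 64 = 189  — 189 repeats.
That took 6 steps.

6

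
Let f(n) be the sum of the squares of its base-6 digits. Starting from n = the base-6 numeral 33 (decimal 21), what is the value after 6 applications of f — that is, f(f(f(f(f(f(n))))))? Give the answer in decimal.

41

21 = (3,3)_6 → 18
18 = (3,0)_6 → 9
9 = (1,3)_6 → 10
10 = (1,4)_6 → 17
17 = (2,5)_6 → 29
29 = (4,5)_6 → 41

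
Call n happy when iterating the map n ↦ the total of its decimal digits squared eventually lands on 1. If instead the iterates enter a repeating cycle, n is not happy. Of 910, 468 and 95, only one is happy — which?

910

910: 910 → 82 → 68 → 100 → 1  — reaches 1 (happy)
468: 468 → 116 → 38 → 73 → 58 → 89 → 145 → 42 → 20 → 4 → 16 → 37 → 58  — repeats 58 (not happy)
95: 95 → 106 → 37 → 58 → 89 → 145 → 42 → 20 → 4 → 16 → 37  — repeats 37 (not happy)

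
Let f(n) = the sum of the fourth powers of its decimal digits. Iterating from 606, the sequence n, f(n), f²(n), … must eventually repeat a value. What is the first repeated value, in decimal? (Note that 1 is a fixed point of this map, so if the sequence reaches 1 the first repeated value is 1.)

606 → 2592
2592 → 7218
7218 → 6514
6514 → 2178
2178 → 6514  — 6514 already appeared earlier.

6514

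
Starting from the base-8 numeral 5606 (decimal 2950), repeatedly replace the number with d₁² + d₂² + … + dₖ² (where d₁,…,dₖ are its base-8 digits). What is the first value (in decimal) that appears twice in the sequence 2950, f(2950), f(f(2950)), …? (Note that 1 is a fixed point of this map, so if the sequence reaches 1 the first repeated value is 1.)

1

2950 = (5,6,0,6)_8 → 5² + 6² + 0² + 6² = 25 + 36 + 0 + 36 = 97
97 = (1,4,1)_8 → 1² + 4² + 1² = 1 + 16 + 1 = 18
18 = (2,2)_8 → 2² + 2² = 4 + 4 = 8
8 = (1,0)_8 → 1² + 0² = 1 + 0 = 1  — reached the fixed point 1.
1 → 1, so 1 is the first repeated value.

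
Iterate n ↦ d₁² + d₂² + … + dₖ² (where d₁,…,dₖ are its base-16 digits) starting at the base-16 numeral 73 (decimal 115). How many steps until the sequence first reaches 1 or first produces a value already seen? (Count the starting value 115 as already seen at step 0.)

12

115 = (7,3)_16 → 58
58 = (3,10)_16 → 109
109 = (6,13)_16 → 205
205 = (12,13)_16 → 313
313 = (1,3,9)_16 → 91
91 = (5,11)_16 → 146
146 = (9,2)_16 → 85
85 = (5,5)_16 → 50
50 = (3,2)_16 → 13
13 = (13)_16 → 169
169 = (10,9)_16 → 181
181 = (11,5)_16 → 146  — 146 repeats.
That took 12 steps.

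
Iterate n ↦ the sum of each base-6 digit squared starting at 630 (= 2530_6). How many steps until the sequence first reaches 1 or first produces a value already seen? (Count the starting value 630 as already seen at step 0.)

10

630 = (2,5,3,0)_6 → 38
38 = (1,0,2)_6 → 5
5 = (5)_6 → 25
25 = (4,1)_6 → 17
17 = (2,5)_6 → 29
29 = (4,5)_6 → 41
41 = (1,0,5)_6 → 26
26 = (4,2)_6 → 20
20 = (3,2)_6 → 13
13 = (2,1)_6 → 5  — 5 repeats.
That took 10 steps.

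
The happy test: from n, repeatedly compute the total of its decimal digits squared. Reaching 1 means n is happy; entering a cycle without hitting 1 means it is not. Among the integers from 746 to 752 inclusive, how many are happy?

1

746: 746 → 101 → 2 → 4 → 16 → 37 → 58 → 89 → 145 → 42 → 20 → 4  (repeats 4)
747: 747 → 114 → 18 → 65 → 61 → 37 → 58 → 89 → 145 → 42 → 20 → 4 → 16 → 37  (repeats 37)
748: 748 → 129 → 86 → 100 → 1  (reaches 1)
749: 749 → 146 → 53 → 34 → 25 → 29 → 85 → 89 → 145 → 42 → 20 → 4 → 16 → 37 → 58 → 89  (repeats 89)
750: 750 → 74 → 65 → 61 → 37 → 58 → 89 → 145 → 42 → 20 → 4 → 16 → 37  (repeats 37)
751: 751 → 75 → 74 → 65 → 61 → 37 → 58 → 89 → 145 → 42 → 20 → 4 → 16 → 37  (repeats 37)
752: 752 → 78 → 113 → 11 → 2 → 4 → 16 → 37 → 58 → 89 → 145 → 42 → 20 → 4  (repeats 4)
happy: 748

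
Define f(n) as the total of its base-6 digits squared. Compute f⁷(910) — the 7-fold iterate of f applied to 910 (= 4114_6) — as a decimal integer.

910 = (4,1,1,4)_6 → 34
34 = (5,4)_6 → 41
41 = (1,0,5)_6 → 26
26 = (4,2)_6 → 20
20 = (3,2)_6 → 13
13 = (2,1)_6 → 5
5 = (5)_6 → 25

25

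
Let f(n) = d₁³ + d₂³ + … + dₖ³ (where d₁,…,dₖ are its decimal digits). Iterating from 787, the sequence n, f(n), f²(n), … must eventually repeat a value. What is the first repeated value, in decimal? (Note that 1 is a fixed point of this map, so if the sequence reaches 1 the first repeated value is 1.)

1

787 → 7³ + 8³ + 7³ = 343 + 512 + 343 = 1198
1198 → 1³ + 1³ + 9³ + 8³ = 1 + 1 + 729 + 512 = 1243
1243 → 1³ + 2³ + 4³ + 3³ = 1 + 8 + 64 + 27 = 100
100 → 1³ + 0³ + 0³ = 1 + 0 + 0 = 1  — reached the fixed point 1.
1 → 1, so 1 is the first repeated value.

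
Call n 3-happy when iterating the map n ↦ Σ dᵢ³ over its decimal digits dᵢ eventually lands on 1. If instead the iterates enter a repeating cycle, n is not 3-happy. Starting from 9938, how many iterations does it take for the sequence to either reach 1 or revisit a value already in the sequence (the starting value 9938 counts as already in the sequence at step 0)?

9

9938 → 9³ + 9³ + 3³ + 8³ = 1997
1997 → 1³ + 9³ + 9³ + 7³ = 1802
1802 → 1³ + 8³ + 0³ + 2³ = 521
521 → 5³ + 2³ + 1³ = 134
134 → 1³ + 3³ + 4³ = 92
92 → 9³ + 2³ = 737
737 → 7³ + 3³ + 7³ = 713
713 → 7³ + 1³ + 3³ = 371
371 → 3³ + 7³ + 1³ = 371  — 371 repeats.
That took 9 steps.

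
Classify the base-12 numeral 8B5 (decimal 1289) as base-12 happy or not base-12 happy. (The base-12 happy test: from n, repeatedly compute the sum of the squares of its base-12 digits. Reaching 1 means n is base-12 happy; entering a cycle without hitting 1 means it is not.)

1289 = (8,11,5)_12 → 8² + 11² + 5² = 210
210 = (1,5,6)_12 → 1² + 5² + 6² = 62
62 = (5,2)_12 → 5² + 2² = 29
29 = (2,5)_12 → 2² + 5² = 29  — 29 already seen; the sequence cycles without reaching 1.

not base-12 happy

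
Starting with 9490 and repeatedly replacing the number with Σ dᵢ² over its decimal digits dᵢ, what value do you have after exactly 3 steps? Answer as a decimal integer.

9490 → 9² + 4² + 9² + 0² = 81 + 16 + 81 + 0 = 178
178 → 1² + 7² + 8² = 1 + 49 + 64 = 114
114 → 1² + 1² + 4² = 1 + 1 + 16 = 18

18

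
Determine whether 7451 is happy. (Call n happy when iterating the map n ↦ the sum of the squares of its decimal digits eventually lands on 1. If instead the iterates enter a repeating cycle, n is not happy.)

happy

7451 → 7² + 4² + 5² + 1² = 91
91 → 9² + 1² = 82
82 → 8² + 2² = 68
68 → 6² + 8² = 100
100 → 1² + 0² + 0² = 1  — reached 1.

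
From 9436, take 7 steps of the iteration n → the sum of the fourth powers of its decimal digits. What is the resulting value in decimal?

7939

9436 → 9⁴ + 4⁴ + 3⁴ + 6⁴ = 6561 + 256 + 81 + 1296 = 8194
8194 → 8⁴ + 1⁴ + 9⁴ + 4⁴ = 4096 + 1 + 6561 + 256 = 10914
10914 → 1⁴ + 0⁴ + 9⁴ + 1⁴ + 4⁴ = 1 + 0 + 6561 + 1 + 256 = 6819
6819 → 6⁴ + 8⁴ + 1⁴ + 9⁴ = 1296 + 4096 + 1 + 6561 = 11954
11954 → 1⁴ + 1⁴ + 9⁴ + 5⁴ + 4⁴ = 1 + 1 + 6561 + 625 + 256 = 7444
7444 → 7⁴ + 4⁴ + 4⁴ + 4⁴ = 2401 + 256 + 256 + 256 = 3169
3169 → 3⁴ + 1⁴ + 6⁴ + 9⁴ = 81 + 1 + 1296 + 6561 = 7939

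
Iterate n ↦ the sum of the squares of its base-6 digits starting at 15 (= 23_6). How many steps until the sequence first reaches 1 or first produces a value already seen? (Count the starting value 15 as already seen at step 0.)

9

15 = (2,3)_6 → 2² + 3² = 13
13 = (2,1)_6 → 2² + 1² = 5
5 = (5)_6 → 5² = 25
25 = (4,1)_6 → 4² + 1² = 17
17 = (2,5)_6 → 2² + 5² = 29
29 = (4,5)_6 → 4² + 5² = 41
41 = (1,0,5)_6 → 1² + 0² + 5² = 26
26 = (4,2)_6 → 4² + 2² = 20
20 = (3,2)_6 → 3² + 2² = 13  — 13 repeats.
That took 9 steps.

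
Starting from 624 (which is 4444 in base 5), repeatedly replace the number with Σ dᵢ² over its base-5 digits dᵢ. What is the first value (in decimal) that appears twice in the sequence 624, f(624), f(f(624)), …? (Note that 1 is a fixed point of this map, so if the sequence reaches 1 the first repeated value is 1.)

624 = (4,4,4,4)_5 → 4² + 4² + 4² + 4² = 64
64 = (2,2,4)_5 → 2² + 2² + 4² = 24
24 = (4,4)_5 → 4² + 4² = 32
32 = (1,1,2)_5 → 1² + 1² + 2² = 6
6 = (1,1)_5 → 1² + 1² = 2
2 = (2)_5 → 2² = 4
4 = (4)_5 → 4² = 16
16 = (3,1)_5 → 3² + 1² = 10
10 = (2,0)_5 → 2² + 0² = 4  — 4 already appeared earlier.

4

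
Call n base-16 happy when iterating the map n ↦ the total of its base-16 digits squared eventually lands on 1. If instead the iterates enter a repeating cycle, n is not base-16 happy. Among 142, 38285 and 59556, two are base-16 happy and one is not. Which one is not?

142: 142 → 260 → 17 → 2 → 4 → 16 → 1  — reaches 1 (base-16 happy)
38285: 38285 → 339 → 35 → 13 → 169 → 181 → 146 → 85 → 50 → 13  — repeats 13 (not base-16 happy)
59556: 59556 → 376 → 114 → 53 → 34 → 8 → 64 → 16 → 1  — reaches 1 (base-16 happy)

38285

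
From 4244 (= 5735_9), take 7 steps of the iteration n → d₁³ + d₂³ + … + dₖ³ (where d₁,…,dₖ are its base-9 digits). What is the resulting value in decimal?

4244 = (5,7,3,5)_9 → 5³ + 7³ + 3³ + 5³ = 125 + 343 + 27 + 125 = 620
620 = (7,5,8)_9 → 7³ + 5³ + 8³ = 343 + 125 + 512 = 980
980 = (1,3,0,8)_9 → 1³ + 3³ + 0³ + 8³ = 1 + 27 + 0 + 512 = 540
540 = (6,6,0)_9 → 6³ + 6³ + 0³ = 216 + 216 + 0 = 432
432 = (5,3,0)_9 → 5³ + 3³ + 0³ = 125 + 27 + 0 = 152
152 = (1,7,8)_9 → 1³ + 7³ + 8³ = 1 + 343 + 512 = 856
856 = (1,1,5,1)_9 → 1³ + 1³ + 5³ + 1³ = 1 + 1 + 125 + 1 = 128

128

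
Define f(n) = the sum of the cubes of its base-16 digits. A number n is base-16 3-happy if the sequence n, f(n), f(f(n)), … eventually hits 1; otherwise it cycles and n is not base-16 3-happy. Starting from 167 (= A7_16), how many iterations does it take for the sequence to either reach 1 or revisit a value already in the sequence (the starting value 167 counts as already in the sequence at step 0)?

5

167 = (10,7)_16 → 10³ + 7³ = 1343
1343 = (5,3,15)_16 → 5³ + 3³ + 15³ = 3527
3527 = (13,12,7)_16 → 13³ + 12³ + 7³ = 4268
4268 = (1,0,10,12)_16 → 1³ + 0³ + 10³ + 12³ = 2729
2729 = (10,10,9)_16 → 10³ + 10³ + 9³ = 2729  — 2729 repeats.
That took 5 steps.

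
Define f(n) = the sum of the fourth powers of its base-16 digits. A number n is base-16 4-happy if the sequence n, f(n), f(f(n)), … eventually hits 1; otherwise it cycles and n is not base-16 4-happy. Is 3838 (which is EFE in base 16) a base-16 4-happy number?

3838 = (14,15,14)_16 → 14⁴ + 15⁴ + 14⁴ = 38416 + 50625 + 38416 = 127457
127457 = (1,15,1,14,1)_16 → 1⁴ + 15⁴ + 1⁴ + 14⁴ + 1⁴ = 1 + 50625 + 1 + 38416 + 1 = 89044
89044 = (1,5,11,13,4)_16 → 1⁴ + 5⁴ + 11⁴ + 13⁴ + 4⁴ = 1 + 625 + 14641 + 28561 + 256 = 44084
44084 = (10,12,3,4)_16 → 10⁴ + 12⁴ + 3⁴ + 4⁴ = 10000 + 20736 + 81 + 256 = 31073
31073 = (7,9,6,1)_16 → 7⁴ + 9⁴ + 6⁴ + 1⁴ = 2401 + 6561 + 1296 + 1 = 10259
10259 = (2,8,1,3)_16 → 2⁴ + 8⁴ + 1⁴ + 3⁴ = 16 + 4096 + 1 + 81 = 4194
4194 = (1,0,6,2)_16 → 1⁴ + 0⁴ + 6⁴ + 2⁴ = 1 + 0 + 1296 + 16 = 1313
1313 = (5,2,1)_16 → 5⁴ + 2⁴ + 1⁴ = 625 + 16 + 1 = 642
642 = (2,8,2)_16 → 2⁴ + 8⁴ + 2⁴ = 16 + 4096 + 16 = 4128
4128 = (1,0,2,0)_16 → 1⁴ + 0⁴ + 2⁴ + 0⁴ = 1 + 0 + 16 + 0 = 17
17 = (1,1)_16 → 1⁴ + 1⁴ = 1 + 1 = 2
2 = (2)_16 → 2⁴ = 16
16 = (1,0)_16 → 1⁴ + 0⁴ = 1 + 0 = 1  — reached 1.

base-16 4-happy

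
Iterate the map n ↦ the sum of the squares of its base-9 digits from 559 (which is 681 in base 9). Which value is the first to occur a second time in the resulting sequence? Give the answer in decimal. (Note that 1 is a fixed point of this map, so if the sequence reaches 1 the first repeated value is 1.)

559 = (6,8,1)_9 → 6² + 8² + 1² = 36 + 64 + 1 = 101
101 = (1,2,2)_9 → 1² + 2² + 2² = 1 + 4 + 4 = 9
9 = (1,0)_9 → 1² + 0² = 1 + 0 = 1  — reached the fixed point 1.
1 → 1, so 1 is the first repeated value.

1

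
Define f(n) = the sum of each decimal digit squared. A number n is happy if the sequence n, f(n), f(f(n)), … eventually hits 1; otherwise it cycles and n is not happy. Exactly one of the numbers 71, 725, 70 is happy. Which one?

70

71: 71 → 50 → 25 → 29 → 85 → 89 → 145 → 42 → 20 → 4 → 16 → 37 → 58 → 89  — repeats 89 (not happy)
725: 725 → 78 → 113 → 11 → 2 → 4 → 16 → 37 → 58 → 89 → 145 → 42 → 20 → 4  — repeats 4 (not happy)
70: 70 → 49 → 97 → 130 → 10 → 1  — reaches 1 (happy)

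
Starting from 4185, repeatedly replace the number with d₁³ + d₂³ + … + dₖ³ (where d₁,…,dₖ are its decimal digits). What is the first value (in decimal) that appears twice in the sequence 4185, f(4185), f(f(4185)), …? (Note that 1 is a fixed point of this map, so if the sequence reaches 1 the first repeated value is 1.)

153

4185 → 4³ + 1³ + 8³ + 5³ = 702
702 → 7³ + 0³ + 2³ = 351
351 → 3³ + 5³ + 1³ = 153
153 → 1³ + 5³ + 3³ = 153  — 153 already appeared earlier.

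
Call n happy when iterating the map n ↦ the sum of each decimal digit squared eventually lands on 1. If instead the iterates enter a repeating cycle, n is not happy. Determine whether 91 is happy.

happy

91 → 9² + 1² = 82
82 → 8² + 2² = 68
68 → 6² + 8² = 100
100 → 1² + 0² + 0² = 1  — reached 1.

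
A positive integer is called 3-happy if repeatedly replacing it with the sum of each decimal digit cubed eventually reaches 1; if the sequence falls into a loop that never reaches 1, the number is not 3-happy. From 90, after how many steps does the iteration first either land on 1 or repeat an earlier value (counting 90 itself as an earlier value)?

90 → 9³ + 0³ = 729
729 → 7³ + 2³ + 9³ = 1080
1080 → 1³ + 0³ + 8³ + 0³ = 513
513 → 5³ + 1³ + 3³ = 153
153 → 1³ + 5³ + 3³ = 153  — 153 repeats.
That took 5 steps.

5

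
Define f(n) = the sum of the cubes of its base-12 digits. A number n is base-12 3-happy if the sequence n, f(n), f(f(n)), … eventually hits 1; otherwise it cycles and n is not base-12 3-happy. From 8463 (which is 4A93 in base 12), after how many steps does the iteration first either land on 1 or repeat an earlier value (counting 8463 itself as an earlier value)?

8463 = (4,10,9,3)_12 → 4³ + 10³ + 9³ + 3³ = 1820
1820 = (1,0,7,8)_12 → 1³ + 0³ + 7³ + 8³ = 856
856 = (5,11,4)_12 → 5³ + 11³ + 4³ = 1520
1520 = (10,6,8)_12 → 10³ + 6³ + 8³ = 1728
1728 = (1,0,0,0)_12 → 1³ + 0³ + 0³ + 0³ = 1  — reached 1.
That took 5 steps.

5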